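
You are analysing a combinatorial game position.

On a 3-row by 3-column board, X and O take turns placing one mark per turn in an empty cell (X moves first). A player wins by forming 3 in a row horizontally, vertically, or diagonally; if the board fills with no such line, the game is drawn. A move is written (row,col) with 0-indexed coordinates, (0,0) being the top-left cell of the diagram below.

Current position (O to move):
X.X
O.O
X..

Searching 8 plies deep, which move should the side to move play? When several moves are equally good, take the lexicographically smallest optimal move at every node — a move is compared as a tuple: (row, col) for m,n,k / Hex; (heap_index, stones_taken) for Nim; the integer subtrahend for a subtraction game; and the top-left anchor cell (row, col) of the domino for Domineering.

O's best at [X.X/O.O/X..]: (1,1)

p1 O@[X.X/O.O/X..]: (0,1)[XOX/O.O/X..]-1 (1,1)[X.X/OOO/X..]+1* (2,1)[X.X/O.O/XO.]-1 (2,2)[X.X/O.O/X.O]-1
p2 X@[X.X/OOO/X..] terminal -1; root [X.X/O.O/X..] d8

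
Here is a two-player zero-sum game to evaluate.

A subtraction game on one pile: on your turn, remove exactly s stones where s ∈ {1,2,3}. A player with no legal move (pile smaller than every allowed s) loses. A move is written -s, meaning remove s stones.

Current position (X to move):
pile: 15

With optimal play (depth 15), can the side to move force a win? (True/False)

ply 1, X at 15 | -1=-1→14; -2=-1→13; -3=+1→12*
ply 2, O at 12 | -1=-1→11*; -2=-1→10; -3=-1→9
ply 3, X at 11 | -1=-1→10; -2=-1→9; -3=+1→8*
ply 4, O at 8 | -1=-1→7*; -2=-1→6; -3=-1→5
ply 5, X at 7 | -1=-1→6; -2=-1→5; -3=+1→4*
ply 6, O at 4 | -1=-1→3*; -2=-1→2; -3=-1→1
ply 7, X at 3 | -1=-1→2; -2=-1→1; -3=+1→0*
ply 8: 0 is terminal -1 (O); from 15 depth 15

X winning at [15]: True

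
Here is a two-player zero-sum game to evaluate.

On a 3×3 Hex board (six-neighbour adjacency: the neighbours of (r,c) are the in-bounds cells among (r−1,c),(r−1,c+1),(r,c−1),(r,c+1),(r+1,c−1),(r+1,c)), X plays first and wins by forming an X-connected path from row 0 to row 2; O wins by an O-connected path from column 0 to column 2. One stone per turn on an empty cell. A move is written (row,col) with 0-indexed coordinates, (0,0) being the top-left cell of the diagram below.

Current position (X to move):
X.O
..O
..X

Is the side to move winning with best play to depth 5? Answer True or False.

X winning at [X.O/..O/..X]: True

[X.O/..O/..X] X move#1: (0,1):-1/XXO/..O/..X, (1,0):-1/X.O/X.O/..X, (1,1):+1/X.O/.XO/..X*, (2,0):-1/X.O/..O/X.X, (2,1):-1/X.O/..O/.XX
[X.O/.XO/..X] O move#2: (0,1):-1/XOO/.XO/..X*, (1,0):-1/X.O/OXO/..X, (2,0):-1/X.O/.XO/O.X, (2,1):-1/X.O/.XO/.OX
[XOO/.XO/..X] X move#3: (1,0):+1/XOO/XXO/..X*, (2,0):-1/XOO/.XO/X.X, (2,1):-1/XOO/.XO/.XX
[XOO/XXO/..X] O move#4: (2,0):-1/XOO/XXO/O.X*, (2,1):-1/XOO/XXO/.OX
[XOO/XXO/O.X] X move#5: (2,1):+1/XOO/XXO/OXX*
[XOO/XXO/OXX] end (terminal -1, O#6); searched X.O/..O/..X to 5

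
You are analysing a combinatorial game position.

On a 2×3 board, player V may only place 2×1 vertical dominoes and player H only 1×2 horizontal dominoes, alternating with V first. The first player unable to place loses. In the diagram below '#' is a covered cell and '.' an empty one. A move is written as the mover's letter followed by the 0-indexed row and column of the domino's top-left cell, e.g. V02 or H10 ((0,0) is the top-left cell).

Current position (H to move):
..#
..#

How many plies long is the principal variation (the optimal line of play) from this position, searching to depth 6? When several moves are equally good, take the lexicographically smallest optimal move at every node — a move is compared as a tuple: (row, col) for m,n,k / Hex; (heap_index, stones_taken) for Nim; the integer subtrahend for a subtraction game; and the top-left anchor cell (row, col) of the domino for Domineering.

ply 1, H at ..#/..# | H00=+1→###/..#*; H10=+1→..#/###
ply 2: ###/..# is terminal -1 (V); from ..#/..# depth 6

PV length from [..#/..#]: 1 ply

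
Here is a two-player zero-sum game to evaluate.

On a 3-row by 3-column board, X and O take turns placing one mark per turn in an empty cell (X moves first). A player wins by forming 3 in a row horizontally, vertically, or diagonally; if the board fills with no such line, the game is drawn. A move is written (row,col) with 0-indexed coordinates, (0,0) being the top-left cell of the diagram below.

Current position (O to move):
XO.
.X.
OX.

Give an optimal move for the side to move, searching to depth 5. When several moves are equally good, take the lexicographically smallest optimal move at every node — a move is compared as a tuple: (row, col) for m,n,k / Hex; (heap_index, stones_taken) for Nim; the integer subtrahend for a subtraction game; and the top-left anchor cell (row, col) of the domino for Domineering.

[XO./.X./OX.] O move#1: (0,2):-1/XOO/.X./OX., (1,0):-1/XO./OX./OX., (1,2):-1/XO./.XO/OX., (2,2):+0/XO./.X./OXO*
[XO./.X./OXO] X move#2: (0,2):+0/XOX/.X./OXO*, (1,0):+0/XO./XX./OXO, (1,2):+0/XO./.XX/OXO
[XOX/.X./OXO] O move#3: (1,0):+0/XOX/OX./OXO*, (1,2):+0/XOX/.XO/OXO
[XOX/OX./OXO] X move#4: (1,2):+0/XOX/OXX/OXO*
[XOX/OXX/OXO] end (terminal +0, O#5); searched XO./.X./OX. to 5

O's best at [XO./.X./OX.]: (2,2)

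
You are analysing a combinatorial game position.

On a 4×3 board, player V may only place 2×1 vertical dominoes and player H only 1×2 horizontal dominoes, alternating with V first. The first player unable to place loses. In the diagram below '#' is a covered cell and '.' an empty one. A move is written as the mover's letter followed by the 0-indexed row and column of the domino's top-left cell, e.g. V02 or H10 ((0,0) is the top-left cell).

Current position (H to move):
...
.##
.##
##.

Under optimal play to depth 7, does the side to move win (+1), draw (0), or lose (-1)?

value(.../.##/.##/##., H) = -1

ply 1, H at .../.##/.##/##. | H00=-1→##./.##/.##/##.*; H01=-1→.##/.##/.##/##.
ply 2, V at ##./.##/.##/##. | V10=+1→##./###/###/##.*
ply 3: ##./###/###/##. is terminal -1 (H); from .../.##/.##/##. depth 7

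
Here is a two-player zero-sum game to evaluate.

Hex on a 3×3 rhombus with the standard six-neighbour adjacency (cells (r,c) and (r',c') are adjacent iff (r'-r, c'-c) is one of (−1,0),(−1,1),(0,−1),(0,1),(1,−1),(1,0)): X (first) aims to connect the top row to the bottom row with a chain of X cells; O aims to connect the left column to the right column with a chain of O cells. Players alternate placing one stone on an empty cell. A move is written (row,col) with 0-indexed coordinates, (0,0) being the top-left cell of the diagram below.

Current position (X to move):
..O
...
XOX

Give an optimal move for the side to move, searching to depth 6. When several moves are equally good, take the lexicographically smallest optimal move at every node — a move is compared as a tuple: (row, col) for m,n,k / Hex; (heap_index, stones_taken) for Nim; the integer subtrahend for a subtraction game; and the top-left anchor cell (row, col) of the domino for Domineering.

p1 X@[..O/.../XOX]: (0,0)[X.O/.../XOX]-1 (0,1)[.XO/.../XOX]+1* (1,0)[..O/X../XOX]+1 (1,1)[..O/.X./XOX]-1 (1,2)[..O/..X/XOX]-1
p2 O@[.XO/.../XOX]: (0,0)[OXO/.../XOX]-1* (1,0)[.XO/O../XOX]-1 (1,1)[.XO/.O./XOX]-1 (1,2)[.XO/..O/XOX]-1
p3 X@[OXO/.../XOX]: (1,0)[OXO/X../XOX]+1* (1,1)[OXO/.X./XOX]+1 (1,2)[OXO/..X/XOX]+1
p4 O@[OXO/X../XOX] terminal -1; root [..O/.../XOX] d6

X's best at [..O/.../XOX]: (0,1)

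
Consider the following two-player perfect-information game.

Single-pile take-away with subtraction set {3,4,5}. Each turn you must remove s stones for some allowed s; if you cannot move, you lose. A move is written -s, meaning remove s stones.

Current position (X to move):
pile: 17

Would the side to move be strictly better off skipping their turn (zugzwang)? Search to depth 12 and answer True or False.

ply 1, X at 17 | -3=-1→14*; -4=-1→13; -5=-1→12
ply 2, O at 14 | -3=-1→11; -4=+1→10*; -5=+1→9
ply 3, X at 10 | -3=-1→7*; -4=-1→6; -5=-1→5
ply 4, O at 7 | -3=-1→4; -4=-1→3; -5=+1→2*
ply 5: 2 is terminal -1 (X); from 17 depth 12
pass branch (O moves first from the same position):
  | ply 1, O at 17 | -3=-1→14*; -4=-1→13; -5=-1→12
  | ply 2, X at 14 | -3=-1→11; -4=+1→10*; -5=+1→9
  | ply 3, O at 10 | -3=-1→7*; -4=-1→6; -5=-1→5
  | ply 4, X at 7 | -3=-1→4; -4=-1→3; -5=+1→2*
  | ply 5: 2 is terminal -1 (O); from 17 depth 12
X moving scores -1; X passing scores +1

zugzwang(17, X) = True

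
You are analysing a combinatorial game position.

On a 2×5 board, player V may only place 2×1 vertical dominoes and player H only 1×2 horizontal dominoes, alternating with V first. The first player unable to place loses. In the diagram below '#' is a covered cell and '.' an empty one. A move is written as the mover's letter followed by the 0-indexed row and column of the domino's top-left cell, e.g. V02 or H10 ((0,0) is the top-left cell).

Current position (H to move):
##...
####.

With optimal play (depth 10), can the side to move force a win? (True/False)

H winning at [##.../####.]: True

ply 1, H at ##.../####. | H02=-1→####./####.; H03=+1→##.##/####.*
ply 2: ##.##/####. is terminal -1 (V); from ##.../####. depth 10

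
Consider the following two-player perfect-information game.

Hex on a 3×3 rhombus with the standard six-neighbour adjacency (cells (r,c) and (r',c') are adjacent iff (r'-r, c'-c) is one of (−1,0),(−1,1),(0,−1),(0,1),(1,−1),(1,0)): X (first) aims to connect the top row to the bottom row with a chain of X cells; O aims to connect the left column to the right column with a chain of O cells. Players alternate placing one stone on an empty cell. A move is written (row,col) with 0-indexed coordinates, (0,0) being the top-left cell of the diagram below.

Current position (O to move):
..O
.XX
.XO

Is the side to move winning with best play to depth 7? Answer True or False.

[..O/.XX/.XO] O move#1: (0,0):-1/O.O/.XX/.XO, (0,1):+1/.OO/.XX/.XO*, (1,0):-1/..O/OXX/.XO, (2,0):-1/..O/.XX/OXO
[.OO/.XX/.XO] X move#2: (0,0):-1/XOO/.XX/.XO*, (1,0):-1/.OO/XXX/.XO, (2,0):-1/.OO/.XX/XXO
[XOO/.XX/.XO] O move#3: (1,0):+1/XOO/OXX/.XO*, (2,0):-1/XOO/.XX/OXO
[XOO/OXX/.XO] end (terminal -1, X#4); searched ..O/.XX/.XO to 7

O winning at [..O/.XX/.XO]: True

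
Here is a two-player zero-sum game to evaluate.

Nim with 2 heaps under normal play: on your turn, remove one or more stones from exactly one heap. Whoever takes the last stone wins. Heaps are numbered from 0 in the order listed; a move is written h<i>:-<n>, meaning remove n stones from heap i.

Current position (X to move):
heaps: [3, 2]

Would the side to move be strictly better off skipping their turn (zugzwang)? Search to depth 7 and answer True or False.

zugzwang((3,2), X) = False

p1 X@[(3,2)]: h0:-1[(2,2)]+1* h0:-2[(1,2)]-1 h0:-3[(0,2)]-1 h1:-1[(3,1)]-1 h1:-2[(3,0)]-1
p2 O@[(2,2)]: h0:-1[(1,2)]-1* h0:-2[(0,2)]-1 h1:-1[(2,1)]-1 h1:-2[(2,0)]-1
p3 X@[(1,2)]: h0:-1[(0,2)]-1 h1:-1[(1,1)]+1* h1:-2[(1,0)]-1
p4 O@[(1,1)]: h0:-1[(0,1)]-1* h1:-1[(1,0)]-1
p5 X@[(0,1)]: h1:-1[(0,0)]+1*
p6 O@[(0,0)] terminal -1; root [(3,2)] d7
pass branch (O moves first from the same position):
  | p1 O@[(3,2)]: h0:-1[(2,2)]+1* h0:-2[(1,2)]-1 h0:-3[(0,2)]-1 h1:-1[(3,1)]-1 h1:-2[(3,0)]-1
  | p2 X@[(2,2)]: h0:-1[(1,2)]-1* h0:-2[(0,2)]-1 h1:-1[(2,1)]-1 h1:-2[(2,0)]-1
  | p3 O@[(1,2)]: h0:-1[(0,2)]-1 h1:-1[(1,1)]+1* h1:-2[(1,0)]-1
  | p4 X@[(1,1)]: h0:-1[(0,1)]-1* h1:-1[(1,0)]-1
  | p5 O@[(0,1)]: h1:-1[(0,0)]+1*
  | p6 X@[(0,0)] terminal -1; root [(3,2)] d7
X moving scores +1; X passing scores -1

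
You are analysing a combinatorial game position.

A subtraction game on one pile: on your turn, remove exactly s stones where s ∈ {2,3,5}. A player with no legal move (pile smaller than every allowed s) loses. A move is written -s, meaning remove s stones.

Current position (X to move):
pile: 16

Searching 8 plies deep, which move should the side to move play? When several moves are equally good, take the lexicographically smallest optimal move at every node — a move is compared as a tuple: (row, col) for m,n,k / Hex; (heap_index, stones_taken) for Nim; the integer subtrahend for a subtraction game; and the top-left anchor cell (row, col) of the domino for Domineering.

X's best at [16]: -2

[16] X move#1: -2:+1/14*, -3:-1/13, -5:-1/11
[14] O move#2: -2:-1/12*, -3:-1/11, -5:-1/9
[12] X move#3: -2:-1/10, -3:-1/9, -5:+1/7*
[7] O move#4: -2:-1/5*, -3:-1/4, -5:-1/2
[5] X move#5: -2:-1/3, -3:-1/2, -5:+1/0*
[0] end (terminal -1, O#6); searched 16 to 8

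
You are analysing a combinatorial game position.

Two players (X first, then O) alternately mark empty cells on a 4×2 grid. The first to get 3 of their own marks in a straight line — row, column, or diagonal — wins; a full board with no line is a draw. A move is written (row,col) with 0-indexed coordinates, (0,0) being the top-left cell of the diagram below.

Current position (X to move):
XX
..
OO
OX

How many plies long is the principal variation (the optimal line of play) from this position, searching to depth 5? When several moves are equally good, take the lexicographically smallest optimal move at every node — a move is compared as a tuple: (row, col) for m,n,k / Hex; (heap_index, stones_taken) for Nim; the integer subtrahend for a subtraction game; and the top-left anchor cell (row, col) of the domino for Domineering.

p1 X@[XX/../OO/OX]: (1,0)[XX/X./OO/OX]+0* (1,1)[XX/.X/OO/OX]-1
p2 O@[XX/X./OO/OX]: (1,1)[XX/XO/OO/OX]+0*
p3 X@[XX/XO/OO/OX] terminal +0; root [XX/../OO/OX] d5

PV length from [XX/../OO/OX]: 2 plies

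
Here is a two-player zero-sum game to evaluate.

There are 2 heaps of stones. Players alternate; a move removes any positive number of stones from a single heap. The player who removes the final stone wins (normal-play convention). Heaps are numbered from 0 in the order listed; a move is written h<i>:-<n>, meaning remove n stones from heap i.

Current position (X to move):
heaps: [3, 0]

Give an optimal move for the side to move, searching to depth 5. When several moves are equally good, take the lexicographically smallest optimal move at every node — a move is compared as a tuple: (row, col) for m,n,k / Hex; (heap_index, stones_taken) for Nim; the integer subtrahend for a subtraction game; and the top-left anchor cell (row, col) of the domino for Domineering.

X's best at [(3,0)]: h0:-3

[(3,0)] X move#1: h0:-1:-1/(2,0), h0:-2:-1/(1,0), h0:-3:+1/(0,0)*
[(0,0)] end (terminal -1, O#2); searched (3,0) to 5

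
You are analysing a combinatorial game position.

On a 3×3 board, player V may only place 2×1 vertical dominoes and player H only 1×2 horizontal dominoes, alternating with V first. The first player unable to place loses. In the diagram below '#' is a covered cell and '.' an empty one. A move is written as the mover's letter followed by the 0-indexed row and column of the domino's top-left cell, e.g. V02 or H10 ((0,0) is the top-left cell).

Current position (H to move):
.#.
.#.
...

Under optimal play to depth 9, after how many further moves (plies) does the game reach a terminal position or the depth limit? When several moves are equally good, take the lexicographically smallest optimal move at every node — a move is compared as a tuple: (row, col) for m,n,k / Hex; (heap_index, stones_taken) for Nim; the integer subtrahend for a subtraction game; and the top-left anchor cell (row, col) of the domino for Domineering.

PV length from [.#./.#./...]: 2 plies

ply 1, H at .#./.#./... | H20=-1→.#./.#./##.*; H21=-1→.#./.#./.##
ply 2, V at .#./.#./##. | V00=+1→##./##./##.*; V02=+1→.##/.##/##.; V12=+1→.#./.##/###
ply 3: ##./##./##. is terminal -1 (H); from .#./.#./... depth 9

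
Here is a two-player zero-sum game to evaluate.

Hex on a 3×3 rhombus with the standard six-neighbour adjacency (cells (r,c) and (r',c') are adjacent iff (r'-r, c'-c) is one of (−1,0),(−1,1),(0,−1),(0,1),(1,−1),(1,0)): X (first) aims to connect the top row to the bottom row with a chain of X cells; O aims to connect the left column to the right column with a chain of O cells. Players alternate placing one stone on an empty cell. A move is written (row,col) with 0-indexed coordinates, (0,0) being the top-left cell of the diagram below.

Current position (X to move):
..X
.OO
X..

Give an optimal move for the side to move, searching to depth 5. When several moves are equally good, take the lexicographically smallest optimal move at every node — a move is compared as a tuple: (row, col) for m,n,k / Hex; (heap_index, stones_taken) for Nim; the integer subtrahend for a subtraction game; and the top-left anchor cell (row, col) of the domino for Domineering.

X's best at [..X/.OO/X..]: (1,0)

p1 X@[..X/.OO/X..]: (0,0)[X.X/.OO/X..]-1 (0,1)[.XX/.OO/X..]-1 (1,0)[..X/XOO/X..]+1* (2,1)[..X/.OO/XX.]-1 (2,2)[..X/.OO/X.X]-1
p2 O@[..X/XOO/X..]: (0,0)[O.X/XOO/X..]-1* (0,1)[.OX/XOO/X..]-1 (2,1)[..X/XOO/XO.]-1 (2,2)[..X/XOO/X.O]-1
p3 X@[O.X/XOO/X..]: (0,1)[OXX/XOO/X..]+1* (2,1)[O.X/XOO/XX.]-1 (2,2)[O.X/XOO/X.X]-1
p4 O@[OXX/XOO/X..] terminal -1; root [..X/.OO/X..] d5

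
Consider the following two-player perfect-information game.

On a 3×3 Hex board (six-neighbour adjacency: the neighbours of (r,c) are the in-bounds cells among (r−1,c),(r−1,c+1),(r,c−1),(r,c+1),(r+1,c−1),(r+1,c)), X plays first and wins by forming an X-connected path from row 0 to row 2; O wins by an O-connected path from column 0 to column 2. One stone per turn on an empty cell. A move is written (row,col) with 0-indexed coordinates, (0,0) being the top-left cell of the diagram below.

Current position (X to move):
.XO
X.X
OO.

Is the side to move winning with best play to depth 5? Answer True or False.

p1 X@[.XO/X.X/OO.]: (0,0)[XXO/X.X/OO.]-1* (1,1)[.XO/XXX/OO.]-1 (2,2)[.XO/X.X/OOX]-1
p2 O@[XXO/X.X/OO.]: (1,1)[XXO/XOX/OO.]+1* (2,2)[XXO/X.X/OOO]+1
p3 X@[XXO/XOX/OO.] terminal -1; root [.XO/X.X/OO.] d5

X winning at [.XO/X.X/OO.]: False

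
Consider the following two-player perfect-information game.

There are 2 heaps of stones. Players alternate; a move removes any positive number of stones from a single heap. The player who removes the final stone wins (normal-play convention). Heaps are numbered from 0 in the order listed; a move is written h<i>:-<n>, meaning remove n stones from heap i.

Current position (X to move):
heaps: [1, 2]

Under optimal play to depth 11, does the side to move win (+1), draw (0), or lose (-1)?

value((1,2), X) = +1

[(1,2)] X move#1: h0:-1:-1/(0,2), h1:-1:+1/(1,1)*, h1:-2:-1/(1,0)
[(1,1)] O move#2: h0:-1:-1/(0,1)*, h1:-1:-1/(1,0)
[(0,1)] X move#3: h1:-1:+1/(0,0)*
[(0,0)] end (terminal -1, O#4); searched (1,2) to 11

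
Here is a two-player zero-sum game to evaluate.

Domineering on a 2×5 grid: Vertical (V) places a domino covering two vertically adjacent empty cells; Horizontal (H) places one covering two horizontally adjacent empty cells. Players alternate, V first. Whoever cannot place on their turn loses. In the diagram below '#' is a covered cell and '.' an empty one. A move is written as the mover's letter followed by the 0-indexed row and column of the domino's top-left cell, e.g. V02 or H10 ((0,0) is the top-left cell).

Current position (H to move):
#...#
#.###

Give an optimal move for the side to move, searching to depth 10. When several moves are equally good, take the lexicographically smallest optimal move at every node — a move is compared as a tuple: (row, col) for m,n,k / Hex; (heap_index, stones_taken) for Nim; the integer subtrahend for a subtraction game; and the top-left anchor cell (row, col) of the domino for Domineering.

p1 H@[#...#/#.###]: H01[###.#/#.###]+1* H02[#.###/#.###]-1
p2 V@[###.#/#.###] terminal -1; root [#...#/#.###] d10

H's best at [#...#/#.###]: H01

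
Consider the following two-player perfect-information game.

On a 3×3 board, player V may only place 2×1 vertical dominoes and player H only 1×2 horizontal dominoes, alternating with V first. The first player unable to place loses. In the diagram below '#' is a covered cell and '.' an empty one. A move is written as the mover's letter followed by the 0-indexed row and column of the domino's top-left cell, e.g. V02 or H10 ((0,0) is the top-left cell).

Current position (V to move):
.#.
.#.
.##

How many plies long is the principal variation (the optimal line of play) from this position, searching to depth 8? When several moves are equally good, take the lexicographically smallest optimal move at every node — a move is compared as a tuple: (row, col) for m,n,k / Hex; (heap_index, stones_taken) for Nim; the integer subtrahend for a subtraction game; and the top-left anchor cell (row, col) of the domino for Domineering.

PV length from [.#./.#./.##]: 1 ply

p1 V@[.#./.#./.##]: V00[##./##./.##]+1* V02[.##/.##/.##]+1 V10[.#./##./###]+1
p2 H@[##./##./.##] terminal -1; root [.#./.#./.##] d8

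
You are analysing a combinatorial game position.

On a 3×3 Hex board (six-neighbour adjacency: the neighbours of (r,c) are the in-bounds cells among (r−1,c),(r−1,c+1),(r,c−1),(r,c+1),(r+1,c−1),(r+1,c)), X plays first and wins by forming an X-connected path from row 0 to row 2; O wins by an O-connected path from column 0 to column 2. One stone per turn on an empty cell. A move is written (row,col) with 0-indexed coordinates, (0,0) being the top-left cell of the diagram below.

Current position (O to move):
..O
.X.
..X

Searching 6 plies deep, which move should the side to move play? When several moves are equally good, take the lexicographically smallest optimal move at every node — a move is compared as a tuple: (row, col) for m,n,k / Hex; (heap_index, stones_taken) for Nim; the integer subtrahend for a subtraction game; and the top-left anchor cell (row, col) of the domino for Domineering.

[..O/.X./..X] O move#1: (0,0):-1/O.O/.X./..X, (0,1):+1/.OO/.X./..X*, (1,0):-1/..O/OX./..X, (1,2):-1/..O/.XO/..X, (2,0):-1/..O/.X./O.X, (2,1):-1/..O/.X./.OX
[.OO/.X./..X] X move#2: (0,0):-1/XOO/.X./..X*, (1,0):-1/.OO/XX./..X, (1,2):-1/.OO/.XX/..X, (2,0):-1/.OO/.X./X.X, (2,1):-1/.OO/.X./.XX
[XOO/.X./..X] O move#3: (1,0):+1/XOO/OX./..X*, (1,2):-1/XOO/.XO/..X, (2,0):-1/XOO/.X./O.X, (2,1):-1/XOO/.X./.OX
[XOO/OX./..X] end (terminal -1, X#4); searched ..O/.X./..X to 6

O's best at [..O/.X./..X]: (0,1)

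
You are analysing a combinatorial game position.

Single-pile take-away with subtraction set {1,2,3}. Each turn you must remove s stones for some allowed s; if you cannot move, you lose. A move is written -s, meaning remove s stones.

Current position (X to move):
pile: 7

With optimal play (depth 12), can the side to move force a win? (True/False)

[7] X move#1: -1:-1/6, -2:-1/5, -3:+1/4*
[4] O move#2: -1:-1/3*, -2:-1/2, -3:-1/1
[3] X move#3: -1:-1/2, -2:-1/1, -3:+1/0*
[0] end (terminal -1, O#4); searched 7 to 12

X winning at [7]: True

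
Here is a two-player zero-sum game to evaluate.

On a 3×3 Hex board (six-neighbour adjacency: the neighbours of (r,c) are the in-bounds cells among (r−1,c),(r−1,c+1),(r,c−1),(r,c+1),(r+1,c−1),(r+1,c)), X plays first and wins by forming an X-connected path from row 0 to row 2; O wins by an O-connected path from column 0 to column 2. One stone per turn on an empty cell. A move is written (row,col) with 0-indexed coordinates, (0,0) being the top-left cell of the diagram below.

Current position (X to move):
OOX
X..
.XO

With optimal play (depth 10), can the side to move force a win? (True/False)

X winning at [OOX/X../.XO]: True

ply 1, X at OOX/X../.XO | (1,1)=+1→OOX/XX./.XO*; (1,2)=+1→OOX/X.X/.XO; (2,0)=+1→OOX/X../XXO
ply 2: OOX/XX./.XO is terminal -1 (O); from OOX/X../.XO depth 10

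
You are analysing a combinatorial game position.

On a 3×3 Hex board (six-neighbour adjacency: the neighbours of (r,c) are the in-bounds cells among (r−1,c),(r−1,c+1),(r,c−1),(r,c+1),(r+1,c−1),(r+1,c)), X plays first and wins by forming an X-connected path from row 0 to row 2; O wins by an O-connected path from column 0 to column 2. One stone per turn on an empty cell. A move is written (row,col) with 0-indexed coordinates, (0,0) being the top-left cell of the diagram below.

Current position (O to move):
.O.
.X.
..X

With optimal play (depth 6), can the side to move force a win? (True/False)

O winning at [.O./.X./..X]: True

ply 1, O at .O./.X./..X | (0,0)=-1→OO./.X./..X; (0,2)=+1→.OO/.X./..X*; (1,0)=-1→.O./OX./..X; (1,2)=-1→.O./.XO/..X; (2,0)=-1→.O./.X./O.X; (2,1)=-1→.O./.X./.OX
ply 2, X at .OO/.X./..X | (0,0)=-1→XOO/.X./..X*; (1,0)=-1→.OO/XX./..X; (1,2)=-1→.OO/.XX/..X; (2,0)=-1→.OO/.X./X.X; (2,1)=-1→.OO/.X./.XX
ply 3, O at XOO/.X./..X | (1,0)=+1→XOO/OX./..X*; (1,2)=-1→XOO/.XO/..X; (2,0)=-1→XOO/.X./O.X; (2,1)=-1→XOO/.X./.OX
ply 4: XOO/OX./..X is terminal -1 (X); from .O./.X./..X depth 6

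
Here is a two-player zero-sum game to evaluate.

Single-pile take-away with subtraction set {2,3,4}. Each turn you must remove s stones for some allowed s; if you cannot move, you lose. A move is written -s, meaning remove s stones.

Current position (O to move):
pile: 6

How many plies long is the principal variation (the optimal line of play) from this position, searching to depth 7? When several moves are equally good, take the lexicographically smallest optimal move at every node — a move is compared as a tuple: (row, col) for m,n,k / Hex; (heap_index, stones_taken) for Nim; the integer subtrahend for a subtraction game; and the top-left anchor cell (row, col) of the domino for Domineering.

PV length from [6]: 2 plies

p1 O@[6]: -2[4]-1* -3[3]-1 -4[2]-1
p2 X@[4]: -2[2]-1 -3[1]+1* -4[0]+1
p3 O@[1] terminal -1; root [6] d7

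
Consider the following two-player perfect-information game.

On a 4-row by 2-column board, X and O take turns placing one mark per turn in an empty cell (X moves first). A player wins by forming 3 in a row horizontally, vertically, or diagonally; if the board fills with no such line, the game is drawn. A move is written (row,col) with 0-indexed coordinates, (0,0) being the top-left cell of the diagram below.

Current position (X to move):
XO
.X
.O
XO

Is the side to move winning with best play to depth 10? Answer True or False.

X winning at [XO/.X/.O/XO]: False

p1 X@[XO/.X/.O/XO]: (1,0)[XO/XX/.O/XO]+0* (2,0)[XO/.X/XO/XO]+0
p2 O@[XO/XX/.O/XO]: (2,0)[XO/XX/OO/XO]+0*
p3 X@[XO/XX/OO/XO] terminal +0; root [XO/.X/.O/XO] d10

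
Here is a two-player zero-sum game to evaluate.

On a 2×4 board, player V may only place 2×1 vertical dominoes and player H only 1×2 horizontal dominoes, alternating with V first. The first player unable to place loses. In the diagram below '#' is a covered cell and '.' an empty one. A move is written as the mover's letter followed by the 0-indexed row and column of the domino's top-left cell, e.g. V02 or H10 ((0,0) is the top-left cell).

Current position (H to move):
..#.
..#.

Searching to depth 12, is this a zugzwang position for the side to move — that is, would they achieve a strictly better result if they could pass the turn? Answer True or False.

zugzwang(..#./..#., H) = False

p1 H@[..#./..#.]: H00[###./..#.]+1* H10[..#./###.]+1
p2 V@[###./..#.]: V03[####/..##]-1*
p3 H@[####/..##]: H10[####/####]+1*
p4 V@[####/####] terminal -1; root [..#./..#.] d12
suppose H passes — search the same position with V to move:
pass> p1 V@[..#./..#.]: V00[#.#./#.#.]+1* V01[.##./.##.]+1 V03[..##/..##]-1
pass> p2 H@[#.#./#.#.] terminal -1; root [..#./..#.] d12
for H: play +1, pass -1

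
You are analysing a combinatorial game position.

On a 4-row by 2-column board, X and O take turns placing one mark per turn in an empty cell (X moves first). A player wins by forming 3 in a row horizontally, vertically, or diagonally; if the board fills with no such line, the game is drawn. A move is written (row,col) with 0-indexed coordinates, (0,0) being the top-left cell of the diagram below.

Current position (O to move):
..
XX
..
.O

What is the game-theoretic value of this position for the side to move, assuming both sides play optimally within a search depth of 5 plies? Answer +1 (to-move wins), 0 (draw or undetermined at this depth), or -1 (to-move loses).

value(../XX/../.O, O) = 0

ply 1, O at ../XX/../.O | (0,0)=+0→O./XX/../.O*; (0,1)=-1→.O/XX/../.O; (2,0)=+0→../XX/O./.O; (2,1)=-1→../XX/.O/.O; (3,0)=+0→../XX/../OO
ply 2, X at O./XX/../.O | (0,1)=+0→OX/XX/../.O*; (2,0)=+0→O./XX/X./.O; (2,1)=+0→O./XX/.X/.O; (3,0)=+0→O./XX/../XO
ply 3, O at OX/XX/../.O | (2,0)=-1→OX/XX/O./.O; (2,1)=+0→OX/XX/.O/.O*; (3,0)=-1→OX/XX/../OO
ply 4, X at OX/XX/.O/.O | (2,0)=+0→OX/XX/XO/.O*; (3,0)=+0→OX/XX/.O/XO
ply 5, O at OX/XX/XO/.O | (3,0)=+0→OX/XX/XO/OO*
ply 6: OX/XX/XO/OO is terminal +0 (X); from ../XX/../.O depth 5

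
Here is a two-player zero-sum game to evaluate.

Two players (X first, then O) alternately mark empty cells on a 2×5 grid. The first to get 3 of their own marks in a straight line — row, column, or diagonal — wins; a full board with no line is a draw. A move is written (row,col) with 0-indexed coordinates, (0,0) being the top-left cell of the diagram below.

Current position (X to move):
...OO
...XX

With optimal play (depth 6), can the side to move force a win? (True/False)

X winning at [...OO/...XX]: True

[...OO/...XX] X move#1: (0,0):-1/X..OO/...XX, (0,1):-1/.X.OO/...XX, (0,2):+0/..XOO/...XX, (1,0):-1/...OO/X..XX, (1,1):-1/...OO/.X.XX, (1,2):+1/...OO/..XXX*
[...OO/..XXX] end (terminal -1, O#2); searched ...OO/...XX to 6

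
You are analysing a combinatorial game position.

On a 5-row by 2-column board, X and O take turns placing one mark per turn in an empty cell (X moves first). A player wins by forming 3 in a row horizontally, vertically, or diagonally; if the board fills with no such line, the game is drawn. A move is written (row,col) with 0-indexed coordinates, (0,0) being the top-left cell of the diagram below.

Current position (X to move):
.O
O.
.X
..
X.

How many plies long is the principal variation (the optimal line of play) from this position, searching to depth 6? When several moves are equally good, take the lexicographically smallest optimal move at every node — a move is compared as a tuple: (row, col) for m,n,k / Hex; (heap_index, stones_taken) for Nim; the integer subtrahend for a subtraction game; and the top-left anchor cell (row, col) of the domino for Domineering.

ply 1, X at .O/O./.X/../X. | (0,0)=+0→XO/O./.X/../X.; (1,1)=+0→.O/OX/.X/../X.; (2,0)=+1→.O/O./XX/../X.*; (3,0)=+0→.O/O./.X/X./X.; (3,1)=+1→.O/O./.X/.X/X.; (4,1)=+0→.O/O./.X/../XX
ply 2, O at .O/O./XX/../X. | (0,0)=-1→OO/O./XX/../X.*; (1,1)=-1→.O/OO/XX/../X.; (3,0)=-1→.O/O./XX/O./X.; (3,1)=-1→.O/O./XX/.O/X.; (4,1)=-1→.O/O./XX/../XO
ply 3, X at OO/O./XX/../X. | (1,1)=+1→OO/OX/XX/../X.*; (3,0)=+1→OO/O./XX/X./X.; (3,1)=+1→OO/O./XX/.X/X.; (4,1)=+1→OO/O./XX/../XX
ply 4, O at OO/OX/XX/../X. | (3,0)=-1→OO/OX/XX/O./X.*; (3,1)=-1→OO/OX/XX/.O/X.; (4,1)=-1→OO/OX/XX/../XO
ply 5, X at OO/OX/XX/O./X. | (3,1)=+1→OO/OX/XX/OX/X.*; (4,1)=+0→OO/OX/XX/O./XX
ply 6: OO/OX/XX/OX/X. is terminal -1 (O); from .O/O./.X/../X. depth 6

PV length from [.O/O./.X/../X.]: 5 plies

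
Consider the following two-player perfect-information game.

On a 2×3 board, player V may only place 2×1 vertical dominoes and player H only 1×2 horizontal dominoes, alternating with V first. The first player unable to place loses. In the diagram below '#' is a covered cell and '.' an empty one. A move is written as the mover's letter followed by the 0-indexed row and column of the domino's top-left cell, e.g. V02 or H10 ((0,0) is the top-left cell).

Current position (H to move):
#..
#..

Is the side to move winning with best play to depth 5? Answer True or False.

p1 H@[#../#..]: H01[###/#..]+1* H11[#../###]+1
p2 V@[###/#..] terminal -1; root [#../#..] d5

H winning at [#../#..]: True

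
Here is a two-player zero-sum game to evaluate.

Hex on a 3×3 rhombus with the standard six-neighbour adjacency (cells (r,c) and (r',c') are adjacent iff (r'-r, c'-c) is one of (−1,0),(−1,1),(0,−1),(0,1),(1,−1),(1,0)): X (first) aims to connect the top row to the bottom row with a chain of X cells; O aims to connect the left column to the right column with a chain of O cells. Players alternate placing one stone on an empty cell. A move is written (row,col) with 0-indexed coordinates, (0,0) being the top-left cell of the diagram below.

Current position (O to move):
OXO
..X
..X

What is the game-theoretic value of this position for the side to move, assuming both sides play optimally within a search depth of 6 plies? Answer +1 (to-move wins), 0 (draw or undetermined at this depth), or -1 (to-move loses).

value(OXO/..X/..X, O) = +1

p1 O@[OXO/..X/..X]: (1,0)[OXO/O.X/..X]-1 (1,1)[OXO/.OX/..X]+1* (2,0)[OXO/..X/O.X]-1 (2,1)[OXO/..X/.OX]-1
p2 X@[OXO/.OX/..X]: (1,0)[OXO/XOX/..X]-1* (2,0)[OXO/.OX/X.X]-1 (2,1)[OXO/.OX/.XX]-1
p3 O@[OXO/XOX/..X]: (2,0)[OXO/XOX/O.X]+1* (2,1)[OXO/XOX/.OX]-1
p4 X@[OXO/XOX/O.X] terminal -1; root [OXO/..X/..X] d6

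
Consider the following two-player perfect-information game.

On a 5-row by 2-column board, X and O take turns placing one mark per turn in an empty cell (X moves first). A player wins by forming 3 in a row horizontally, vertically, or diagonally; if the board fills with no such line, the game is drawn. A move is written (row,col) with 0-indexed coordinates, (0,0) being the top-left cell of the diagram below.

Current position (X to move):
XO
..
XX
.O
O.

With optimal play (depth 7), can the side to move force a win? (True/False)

X winning at [XO/../XX/.O/O.]: True

p1 X@[XO/../XX/.O/O.]: (1,0)[XO/X./XX/.O/O.]+1* (1,1)[XO/.X/XX/.O/O.]+0 (3,0)[XO/../XX/XO/O.]+0 (4,1)[XO/../XX/.O/OX]+0
p2 O@[XO/X./XX/.O/O.] terminal -1; root [XO/../XX/.O/O.] d7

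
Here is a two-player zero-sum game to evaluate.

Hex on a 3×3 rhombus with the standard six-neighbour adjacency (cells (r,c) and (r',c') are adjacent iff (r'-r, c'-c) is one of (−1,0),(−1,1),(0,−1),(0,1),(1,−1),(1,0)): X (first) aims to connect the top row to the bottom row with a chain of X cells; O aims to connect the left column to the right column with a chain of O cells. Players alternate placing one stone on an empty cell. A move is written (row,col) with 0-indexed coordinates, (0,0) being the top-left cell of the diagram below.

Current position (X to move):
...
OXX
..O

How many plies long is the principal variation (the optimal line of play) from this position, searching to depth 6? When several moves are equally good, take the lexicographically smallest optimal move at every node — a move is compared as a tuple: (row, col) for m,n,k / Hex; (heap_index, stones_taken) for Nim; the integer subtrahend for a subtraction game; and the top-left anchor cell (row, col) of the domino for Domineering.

PV length from [.../OXX/..O]: 5 plies

p1 X@[.../OXX/..O]: (0,0)[X../OXX/..O]+1* (0,1)[.X./OXX/..O]+1 (0,2)[..X/OXX/..O]+1 (2,0)[.../OXX/X.O]+1 (2,1)[.../OXX/.XO]+1
p2 O@[X../OXX/..O]: (0,1)[XO./OXX/..O]-1* (0,2)[X.O/OXX/..O]-1 (2,0)[X../OXX/O.O]-1 (2,1)[X../OXX/.OO]-1
p3 X@[XO./OXX/..O]: (0,2)[XOX/OXX/..O]+1* (2,0)[XO./OXX/X.O]-1 (2,1)[XO./OXX/.XO]-1
p4 O@[XOX/OXX/..O]: (2,0)[XOX/OXX/O.O]-1* (2,1)[XOX/OXX/.OO]-1
p5 X@[XOX/OXX/O.O]: (2,1)[XOX/OXX/OXO]+1*
p6 O@[XOX/OXX/OXO] terminal -1; root [.../OXX/..O] d6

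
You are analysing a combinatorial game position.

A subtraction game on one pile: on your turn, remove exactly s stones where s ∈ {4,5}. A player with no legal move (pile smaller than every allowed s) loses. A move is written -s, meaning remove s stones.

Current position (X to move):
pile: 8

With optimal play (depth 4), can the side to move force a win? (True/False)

ply 1, X at 8 | -4=-1→4; -5=+1→3*
ply 2: 3 is terminal -1 (O); from 8 depth 4

X winning at [8]: True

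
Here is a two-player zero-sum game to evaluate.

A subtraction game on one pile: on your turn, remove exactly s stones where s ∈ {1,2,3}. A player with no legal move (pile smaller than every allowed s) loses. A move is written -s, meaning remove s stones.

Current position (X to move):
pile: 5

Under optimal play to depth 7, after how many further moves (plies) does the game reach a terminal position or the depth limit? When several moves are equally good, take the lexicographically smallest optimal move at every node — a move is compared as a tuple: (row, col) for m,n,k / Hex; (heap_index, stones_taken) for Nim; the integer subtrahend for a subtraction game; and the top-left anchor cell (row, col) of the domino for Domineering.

p1 X@[5]: -1[4]+1* -2[3]-1 -3[2]-1
p2 O@[4]: -1[3]-1* -2[2]-1 -3[1]-1
p3 X@[3]: -1[2]-1 -2[1]-1 -3[0]+1*
p4 O@[0] terminal -1; root [5] d7

PV length from [5]: 3 plies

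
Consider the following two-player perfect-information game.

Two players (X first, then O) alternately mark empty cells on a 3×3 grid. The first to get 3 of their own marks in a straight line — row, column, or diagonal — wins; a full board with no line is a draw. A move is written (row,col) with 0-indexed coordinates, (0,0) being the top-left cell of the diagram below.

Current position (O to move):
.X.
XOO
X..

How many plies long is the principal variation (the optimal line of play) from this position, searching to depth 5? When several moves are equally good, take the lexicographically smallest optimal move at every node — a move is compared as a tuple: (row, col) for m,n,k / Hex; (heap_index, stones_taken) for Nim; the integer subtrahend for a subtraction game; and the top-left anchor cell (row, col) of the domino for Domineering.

PV length from [.X./XOO/X..]: 4 plies

[.X./XOO/X..] O move#1: (0,0):+0/OX./XOO/X..*, (0,2):-1/.XO/XOO/X.., (2,1):-1/.X./XOO/XO., (2,2):-1/.X./XOO/X.O
[OX./XOO/X..] X move#2: (0,2):-1/OXX/XOO/X.., (2,1):-1/OX./XOO/XX., (2,2):+0/OX./XOO/X.X*
[OX./XOO/X.X] O move#3: (0,2):-1/OXO/XOO/X.X, (2,1):+0/OX./XOO/XOX*
[OX./XOO/XOX] X move#4: (0,2):+0/OXX/XOO/XOX*
[OXX/XOO/XOX] end (terminal +0, O#5); searched .X./XOO/X.. to 5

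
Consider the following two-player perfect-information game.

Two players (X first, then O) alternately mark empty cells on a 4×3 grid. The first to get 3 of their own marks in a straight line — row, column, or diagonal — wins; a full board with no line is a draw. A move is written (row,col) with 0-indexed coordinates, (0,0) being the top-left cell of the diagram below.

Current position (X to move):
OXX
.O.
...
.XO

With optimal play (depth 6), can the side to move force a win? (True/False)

ply 1, X at OXX/.O./.../.XO | (1,0)=-1→OXX/XO./.../.XO; (1,2)=-1→OXX/.OX/.../.XO; (2,0)=-1→OXX/.O./X../.XO; (2,1)=-1→OXX/.O./.X./.XO; (2,2)=+0→OXX/.O./..X/.XO*; (3,0)=-1→OXX/.O./.../XXO
ply 2, O at OXX/.O./..X/.XO | (1,0)=-1→OXX/OO./..X/.XO; (1,2)=+0→OXX/.OO/..X/.XO*; (2,0)=-1→OXX/.O./O.X/.XO; (2,1)=-1→OXX/.O./.OX/.XO; (3,0)=-1→OXX/.O./..X/OXO
ply 3, X at OXX/.OO/..X/.XO | (1,0)=+0→OXX/XOO/..X/.XO*; (2,0)=-1→OXX/.OO/X.X/.XO; (2,1)=-1→OXX/.OO/.XX/.XO; (3,0)=-1→OXX/.OO/..X/XXO
ply 4, O at OXX/XOO/..X/.XO | (2,0)=+0→OXX/XOO/O.X/.XO*; (2,1)=+0→OXX/XOO/.OX/.XO; (3,0)=+0→OXX/XOO/..X/OXO
ply 5, X at OXX/XOO/O.X/.XO | (2,1)=+0→OXX/XOO/OXX/.XO*; (3,0)=+0→OXX/XOO/O.X/XXO
ply 6, O at OXX/XOO/OXX/.XO | (3,0)=+0→OXX/XOO/OXX/OXO*
ply 7: OXX/XOO/OXX/OXO is terminal +0 (X); from OXX/.O./.../.XO depth 6

X winning at [OXX/.O./.../.XO]: False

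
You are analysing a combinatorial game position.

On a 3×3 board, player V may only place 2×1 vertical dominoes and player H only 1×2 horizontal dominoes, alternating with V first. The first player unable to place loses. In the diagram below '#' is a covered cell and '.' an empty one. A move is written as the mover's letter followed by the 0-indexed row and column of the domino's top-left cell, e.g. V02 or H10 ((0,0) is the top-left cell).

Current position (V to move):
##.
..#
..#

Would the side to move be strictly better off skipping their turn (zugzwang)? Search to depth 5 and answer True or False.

[##./..#/..#] V move#1: V10:+1/##./#.#/#.#*, V11:+1/##./.##/.##
[##./#.#/#.#] end (terminal -1, H#2); searched ##./..#/..# to 5
if V skipped the turn, H would face:
~ [##./..#/..#] H move#1: H10:+1/##./###/..#*, H20:+1/##./..#/###
~ [##./###/..#] end (terminal -1, V#2); searched ##./..#/..# to 5
compare (V): move=+1 vs pass=-1

zugzwang(##./..#/..#, V) = False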